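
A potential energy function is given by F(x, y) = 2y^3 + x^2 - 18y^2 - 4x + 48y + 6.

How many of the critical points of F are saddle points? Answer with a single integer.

1

F separates as a function of x plus a function of y, so ∇F=0 decouples.
∂F/∂x = 2(x - 2) = 0 at x ∈ {2}; ∂F/∂y = 6(y - 4)(y - 2) = 0 at y ∈ {2, 4}.
The Hessian is diagonal: diag(F_xx, F_yy). Second derivatives: F_xx(2)=2; F_yy(2)=-12, F_yy(4)=12.
Saddle points occur where the two diagonal entries have opposite signs: (2, 2). Count: 1.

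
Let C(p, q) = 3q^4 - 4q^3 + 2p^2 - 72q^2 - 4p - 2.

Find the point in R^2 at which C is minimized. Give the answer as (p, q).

C(p,q) separates as A(p) + B(q) − 2, so its minimum is min A + min B − 2.
A'(p) = 4p - 4 vanishes at p ∈ {1}; B'(q) = 12q(q - 4)(q + 3) vanishes at q ∈ {-3, 0, 4}.
Local minima of A (where A''>0): A(1)=-2. Local minima of B: B(-3)=-297, B(4)=-640.
So the global minimum of C is A(1) + B(4) − 2 = -2 − 640 − 2 = -644, attained at (1, 4).

(1, 4)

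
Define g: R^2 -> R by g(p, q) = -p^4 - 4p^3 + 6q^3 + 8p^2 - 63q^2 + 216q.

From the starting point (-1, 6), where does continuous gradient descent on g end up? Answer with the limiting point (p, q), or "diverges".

(0, 4)

g is separable, so gradient descent decouples: p follows -∂g/∂p, q follows -∂g/∂q.
∂g/∂p = -4p(p - 1)(p + 4); at p=-1 this is -24, so p increases.
∂g/∂q = 18(q - 4)(q - 3); at q=6 this is 108, so q decreases.
p converges to its nearest critical value 0 (a local min of the p-part); q converges to 4. The iterate converges to (0, 4).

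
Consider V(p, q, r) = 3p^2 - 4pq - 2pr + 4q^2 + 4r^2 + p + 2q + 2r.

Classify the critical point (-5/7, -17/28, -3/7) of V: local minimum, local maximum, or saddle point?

local minimum

The Hessian is constant: H = [[6, -4, -2], [-4, 8, 0], [-2, 0, 8]].
Leading principal minors: Δ₁ = 6, Δ₂ = 32, Δ₃ = 224.
All leading minors are positive, so H is positive definite: a local minimum.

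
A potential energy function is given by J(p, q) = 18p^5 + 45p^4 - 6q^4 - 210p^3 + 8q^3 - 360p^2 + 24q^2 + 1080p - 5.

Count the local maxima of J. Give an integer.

4

J separates as a function of p plus a function of q, so ∇J=0 decouples.
∂J/∂p = 90(p - 2)(p - 1)(p + 2)(p + 3) = 0 at p ∈ {-3, -2, 1, 2}; ∂J/∂q = -24q(q - 2)(q + 1) = 0 at q ∈ {-1, 0, 2}.
The Hessian is diagonal: diag(J_pp, J_qq). Second derivatives: J_pp(-3)=-1800, J_pp(-2)=1080, J_pp(1)=-1080, J_pp(2)=1800; J_qq(-1)=-72, J_qq(0)=48, J_qq(2)=-144.
Local maxima occur where both diagonal entries negative: (-3, -1), (-3, 2), (1, -1), (1, 2). Count: 4.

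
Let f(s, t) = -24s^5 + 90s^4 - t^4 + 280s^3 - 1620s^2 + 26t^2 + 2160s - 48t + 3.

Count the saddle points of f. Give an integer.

f separates as a function of s plus a function of t, so ∇f=0 decouples.
∂f/∂s = -120(s - 3)(s - 2)(s - 1)(s + 3) = 0 at s ∈ {-3, 1, 2, 3}; ∂f/∂t = -4(t - 3)(t - 1)(t + 4) = 0 at t ∈ {-4, 1, 3}.
The Hessian is diagonal: diag(f_ss, f_tt). Second derivatives: f_ss(-3)=14400, f_ss(1)=-960, f_ss(2)=600, f_ss(3)=-1440; f_tt(-4)=-140, f_tt(1)=40, f_tt(3)=-56.
Saddle points occur where the two diagonal entries have opposite signs: (-3, -4), (-3, 3), (1, 1), (2, -4), (2, 3), (3, 1). Count: 6.

6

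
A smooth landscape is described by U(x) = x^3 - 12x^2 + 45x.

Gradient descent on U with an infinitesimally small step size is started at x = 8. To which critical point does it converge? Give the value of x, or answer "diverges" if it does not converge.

5

U'(x) = 3(x - 5)(x - 3), so U'(8) = 45.
Gradient descent moves in the -U' direction, i.e. x is decreasing.
The nearest critical point in that direction is x = 5, where U'' = 6 > 0 (a local minimum). The iterate converges there.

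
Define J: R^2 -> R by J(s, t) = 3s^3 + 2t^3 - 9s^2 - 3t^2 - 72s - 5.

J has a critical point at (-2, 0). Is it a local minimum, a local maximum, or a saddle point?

local maximum

The mixed partial ∂²J/∂s∂t is 0, so the Hessian at any point is diag(J_ss, J_tt) = diag(18(s - 1), 6(2t - 1)).
At (-2, 0): H = diag(-54, -6).
Both eigenvalues are negative, so H is negative definite: a local maximum.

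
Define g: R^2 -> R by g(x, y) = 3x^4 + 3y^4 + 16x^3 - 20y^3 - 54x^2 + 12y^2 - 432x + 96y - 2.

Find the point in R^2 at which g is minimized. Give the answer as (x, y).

g(x,y) separates as P(x) + Q(y) − 2, so its minimum is min P + min Q − 2.
P'(x) = 12(x - 3)(x + 3)(x + 4) vanishes at x ∈ {-4, -3, 3}; Q'(y) = 12(y - 4)(y - 2)(y + 1) vanishes at y ∈ {-1, 2, 4}.
Local minima of P (where P''>0): P(-4)=608, P(3)=-1107. Local minima of Q: Q(-1)=-61, Q(4)=64.
So the global minimum of g is P(3) + Q(-1) − 2 = -1107 − 61 − 2 = -1170, attained at (3, -1).

(3, -1)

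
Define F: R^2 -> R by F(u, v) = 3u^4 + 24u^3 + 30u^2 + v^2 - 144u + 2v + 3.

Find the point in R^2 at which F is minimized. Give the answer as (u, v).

F(u,v) separates as P(u) + Q(v) + 3, so its minimum is min P + min Q + 3.
P'(u) = 12(u - 1)(u + 3)(u + 4) vanishes at u ∈ {-4, -3, 1}; Q'(v) = 2v + 2 vanishes at v ∈ {-1}.
Local minima of P (where P''>0): P(-4)=288, P(1)=-87. Local minima of Q: Q(-1)=-1.
So the global minimum of F is P(1) + Q(-1) + 3 = -87 − 1 + 3 = -85, attained at (1, -1).

(1, -1)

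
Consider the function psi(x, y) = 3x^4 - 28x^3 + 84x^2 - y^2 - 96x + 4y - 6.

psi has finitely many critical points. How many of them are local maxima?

1

psi separates as a function of x plus a function of y, so ∇psi=0 decouples.
∂psi/∂x = 12(x - 4)(x - 2)(x - 1) = 0 at x ∈ {1, 2, 4}; ∂psi/∂y = -2(y - 2) = 0 at y ∈ {2}.
The Hessian is diagonal: diag(psi_xx, psi_yy). Second derivatives: psi_xx(1)=36, psi_xx(2)=-24, psi_xx(4)=72; psi_yy(2)=-2.
Local maxima occur where both diagonal entries negative: (2, 2). Count: 1.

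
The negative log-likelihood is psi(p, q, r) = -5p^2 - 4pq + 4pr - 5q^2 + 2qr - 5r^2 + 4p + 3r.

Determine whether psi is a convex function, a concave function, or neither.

psi is quadratic, so its Hessian is the constant matrix H = [[-10, -4, 4], [-4, -10, 2], [4, 2, -10]].
Leading principal minors: -10, 84, -704.
Signs alternate −, +, − ⇒ H ≺ 0 ⇒ concave.

concave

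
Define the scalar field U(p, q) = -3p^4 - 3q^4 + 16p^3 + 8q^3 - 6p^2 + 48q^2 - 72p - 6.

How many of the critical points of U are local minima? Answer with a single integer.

U separates as a function of p plus a function of q, so ∇U=0 decouples.
∂U/∂p = -12(p - 3)(p - 2)(p + 1) = 0 at p ∈ {-1, 2, 3}; ∂U/∂q = -12q(q - 4)(q + 2) = 0 at q ∈ {-2, 0, 4}.
The Hessian is diagonal: diag(U_pp, U_qq). Second derivatives: U_pp(-1)=-144, U_pp(2)=36, U_pp(3)=-48; U_qq(-2)=-144, U_qq(0)=96, U_qq(4)=-288.
Local minima occur where both diagonal entries positive: (2, 0). Count: 1.

1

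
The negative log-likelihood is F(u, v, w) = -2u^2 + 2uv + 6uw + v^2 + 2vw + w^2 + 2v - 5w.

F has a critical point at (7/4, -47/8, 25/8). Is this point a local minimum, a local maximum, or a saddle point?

The Hessian is constant: H = [[-4, 2, 6], [2, 2, 2], [6, 2, 2]].
Leading principal minors: Δ₁ = -4, Δ₂ = -12, Δ₃ = -32.
The minors fit neither the all-positive nor the alternating-sign pattern, so H is indefinite: a saddle point.

saddle point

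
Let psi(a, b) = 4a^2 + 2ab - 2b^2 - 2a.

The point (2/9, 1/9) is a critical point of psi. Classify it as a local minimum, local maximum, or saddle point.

The Hessian of psi is constant: H = [[8, 2], [2, -4]].
det(H) = 8·(-4) − 2² = -36.
Since det(H) < 0, H is indefinite and the critical point is a saddle point.

saddle point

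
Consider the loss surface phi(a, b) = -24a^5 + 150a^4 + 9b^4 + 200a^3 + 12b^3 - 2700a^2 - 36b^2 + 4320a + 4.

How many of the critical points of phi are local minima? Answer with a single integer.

phi separates as a function of a plus a function of b, so ∇phi=0 decouples.
∂phi/∂a = -120(a - 4)(a - 3)(a - 1)(a + 3) = 0 at a ∈ {-3, 1, 3, 4}; ∂phi/∂b = 36b(b - 1)(b + 2) = 0 at b ∈ {-2, 0, 1}.
The Hessian is diagonal: diag(phi_aa, phi_bb). Second derivatives: phi_aa(-3)=20160, phi_aa(1)=-2880, phi_aa(3)=1440, phi_aa(4)=-2520; phi_bb(-2)=216, phi_bb(0)=-72, phi_bb(1)=108.
Local minima occur where both diagonal entries positive: (-3, -2), (-3, 1), (3, -2), (3, 1). Count: 4.

4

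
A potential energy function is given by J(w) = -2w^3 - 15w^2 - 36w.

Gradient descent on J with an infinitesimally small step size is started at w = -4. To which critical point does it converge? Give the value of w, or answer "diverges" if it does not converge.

J'(w) = -6(w + 2)(w + 3), so J'(-4) = -12.
Gradient descent moves in the -J' direction, i.e. w is increasing.
The nearest critical point in that direction is w = -3, where J'' = 6 > 0 (a local minimum). The iterate converges there.

-3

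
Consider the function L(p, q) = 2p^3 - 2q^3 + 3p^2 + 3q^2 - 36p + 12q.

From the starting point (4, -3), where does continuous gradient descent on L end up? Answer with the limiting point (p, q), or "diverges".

L is separable, so gradient descent decouples: p follows -∂L/∂p, q follows -∂L/∂q.
∂L/∂p = 6(p - 2)(p + 3); at p=4 this is 84, so p decreases.
∂L/∂q = -6(q - 2)(q + 1); at q=-3 this is -60, so q increases.
p converges to its nearest critical value 2 (a local min of the p-part); q converges to -1. The iterate converges to (2, -1).

(2, -1)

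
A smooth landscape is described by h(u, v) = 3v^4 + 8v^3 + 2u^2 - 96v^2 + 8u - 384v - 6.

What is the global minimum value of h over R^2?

h(u,v) separates as P(u) + Q(v) − 6, so its minimum is min P + min Q − 6.
P'(u) = 4u + 8 vanishes at u ∈ {-2}; Q'(v) = 12(v - 4)(v + 2)(v + 4) vanishes at v ∈ {-4, -2, 4}.
Local minima of P (where P''>0): P(-2)=-8. Local minima of Q: Q(-4)=256, Q(4)=-1792.
So the global minimum of h is P(-2) + Q(4) − 6 = -8 − 1792 − 6 = -1806, attained at (-2, 4).

-1806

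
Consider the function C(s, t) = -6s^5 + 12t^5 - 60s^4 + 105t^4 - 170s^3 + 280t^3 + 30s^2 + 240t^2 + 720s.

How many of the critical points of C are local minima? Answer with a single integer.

C separates as a function of s plus a function of t, so ∇C=0 decouples.
∂C/∂s = -30(s - 1)(s + 2)(s + 3)(s + 4) = 0 at s ∈ {-4, -3, -2, 1}; ∂C/∂t = 60t(t + 1)(t + 2)(t + 4) = 0 at t ∈ {-4, -2, -1, 0}.
The Hessian is diagonal: diag(C_ss, C_tt). Second derivatives: C_ss(-4)=300, C_ss(-3)=-120, C_ss(-2)=180, C_ss(1)=-1800; C_tt(-4)=-1440, C_tt(-2)=240, C_tt(-1)=-180, C_tt(0)=480.
Local minima occur where both diagonal entries positive: (-4, -2), (-4, 0), (-2, -2), (-2, 0). Count: 4.

4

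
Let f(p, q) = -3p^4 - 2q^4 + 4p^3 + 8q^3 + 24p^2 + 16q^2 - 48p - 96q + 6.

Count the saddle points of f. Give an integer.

f separates as a function of p plus a function of q, so ∇f=0 decouples.
∂f/∂p = -12(p - 2)(p - 1)(p + 2) = 0 at p ∈ {-2, 1, 2}; ∂f/∂q = -8(q - 3)(q - 2)(q + 2) = 0 at q ∈ {-2, 2, 3}.
The Hessian is diagonal: diag(f_pp, f_qq). Second derivatives: f_pp(-2)=-144, f_pp(1)=36, f_pp(2)=-48; f_qq(-2)=-160, f_qq(2)=32, f_qq(3)=-40.
Saddle points occur where the two diagonal entries have opposite signs: (-2, 2), (1, -2), (1, 3), (2, 2). Count: 4.

4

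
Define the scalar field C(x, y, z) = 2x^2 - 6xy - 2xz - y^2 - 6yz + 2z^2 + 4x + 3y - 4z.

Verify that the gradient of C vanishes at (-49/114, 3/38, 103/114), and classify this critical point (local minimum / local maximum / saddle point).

∇C = (4x - 6y - 2z + 4, -6x - 2y - 6z + 3, -2x - 6y + 4z - 4); substituting (-49/114, 3/38, 103/114) gives ∇C = (0, 0, 0), so (-49/114, 3/38, 103/114) is indeed a critical point.
The Hessian is constant: H = [[4, -6, -2], [-6, -2, -6], [-2, -6, 4]].
Leading principal minors: Δ₁ = 4, Δ₂ = -44, Δ₃ = -456.
The minors fit neither the all-positive nor the alternating-sign pattern, so H is indefinite: a saddle point.

saddle point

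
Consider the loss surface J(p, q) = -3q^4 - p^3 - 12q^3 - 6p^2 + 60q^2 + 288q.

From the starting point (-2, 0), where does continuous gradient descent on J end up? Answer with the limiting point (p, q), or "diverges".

(-4, -2)

J is separable, so gradient descent decouples: p follows -∂J/∂p, q follows -∂J/∂q.
∂J/∂p = -3p(p + 4); at p=-2 this is 12, so p decreases.
∂J/∂q = -12(q - 3)(q + 2)(q + 4); at q=0 this is 288, so q decreases.
p converges to its nearest critical value -4 (a local min of the p-part); q converges to -2. The iterate converges to (-4, -2).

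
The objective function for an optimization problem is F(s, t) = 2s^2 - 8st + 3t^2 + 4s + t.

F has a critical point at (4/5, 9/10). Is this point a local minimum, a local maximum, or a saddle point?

saddle point

The Hessian of F is constant: H = [[4, -8], [-8, 6]].
det(H) = 4·6 − (-8)² = -40.
Since det(H) < 0, H is indefinite and the critical point is a saddle point.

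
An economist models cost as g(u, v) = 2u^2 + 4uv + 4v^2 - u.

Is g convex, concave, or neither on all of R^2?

g is quadratic, so its Hessian is the constant matrix H = [[4, 4], [4, 8]].
det(H) = 16, tr(H) = 12.
det(H) > 0 and tr(H) > 0, so H is positive definite everywhere: convex.

convex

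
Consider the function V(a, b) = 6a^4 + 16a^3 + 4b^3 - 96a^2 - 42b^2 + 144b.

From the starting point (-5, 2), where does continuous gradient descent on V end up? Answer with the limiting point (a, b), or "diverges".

diverges

V is separable, so gradient descent decouples: a follows -∂V/∂a, b follows -∂V/∂b.
∂V/∂a = 24a(a - 2)(a + 4); at a=-5 this is -840, so a increases.
∂V/∂b = 12(b - 4)(b - 3); at b=2 this is 24, so b decreases.
The b-coordinate has no critical point in that direction and runs off to infinity.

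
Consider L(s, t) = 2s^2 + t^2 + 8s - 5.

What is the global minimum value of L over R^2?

-13

L(s,t) separates as P(s) + Q(t) − 5, so its minimum is min P + min Q − 5.
P'(s) = 4s + 8 vanishes at s ∈ {-2}; Q'(t) = 2t vanishes at t ∈ {0}.
Local minima of P (where P''>0): P(-2)=-8. Local minima of Q: Q(0)=0.
So the global minimum of L is P(-2) + Q(0) − 5 = -8 + 0 − 5 = -13, attained at (-2, 0).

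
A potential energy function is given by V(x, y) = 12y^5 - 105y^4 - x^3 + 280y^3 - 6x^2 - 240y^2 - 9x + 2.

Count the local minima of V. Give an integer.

V separates as a function of x plus a function of y, so ∇V=0 decouples.
∂V/∂x = -3(x + 1)(x + 3) = 0 at x ∈ {-3, -1}; ∂V/∂y = 60y(y - 4)(y - 2)(y - 1) = 0 at y ∈ {0, 1, 2, 4}.
The Hessian is diagonal: diag(V_xx, V_yy). Second derivatives: V_xx(-3)=6, V_xx(-1)=-6; V_yy(0)=-480, V_yy(1)=180, V_yy(2)=-240, V_yy(4)=1440.
Local minima occur where both diagonal entries positive: (-3, 1), (-3, 4). Count: 2.

2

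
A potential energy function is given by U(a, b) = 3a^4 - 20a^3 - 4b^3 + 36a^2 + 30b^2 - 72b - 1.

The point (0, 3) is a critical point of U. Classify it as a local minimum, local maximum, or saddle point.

The mixed partial ∂²U/∂a∂b is 0, so the Hessian at any point is diag(U_aa, U_bb) = diag(12(3a^2 - 10a + 6), 12(-2b + 5)).
At (0, 3): H = diag(72, -12).
The eigenvalues have opposite signs, so H is indefinite: a saddle point.

saddle point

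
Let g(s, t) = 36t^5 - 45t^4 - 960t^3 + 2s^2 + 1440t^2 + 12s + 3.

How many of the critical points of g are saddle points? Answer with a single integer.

2

g separates as a function of s plus a function of t, so ∇g=0 decouples.
∂g/∂s = 4(s + 3) = 0 at s ∈ {-3}; ∂g/∂t = 180t(t - 4)(t - 1)(t + 4) = 0 at t ∈ {-4, 0, 1, 4}.
The Hessian is diagonal: diag(g_ss, g_tt). Second derivatives: g_ss(-3)=4; g_tt(-4)=-28800, g_tt(0)=2880, g_tt(1)=-2700, g_tt(4)=17280.
Saddle points occur where the two diagonal entries have opposite signs: (-3, -4), (-3, 1). Count: 2.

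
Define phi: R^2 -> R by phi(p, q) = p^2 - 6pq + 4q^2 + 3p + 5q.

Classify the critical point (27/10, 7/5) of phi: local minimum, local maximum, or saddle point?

The Hessian of phi is constant: H = [[2, -6], [-6, 8]].
det(H) = 2·8 − (-6)² = -20.
Since det(H) < 0, H is indefinite and the critical point is a saddle point.

saddle point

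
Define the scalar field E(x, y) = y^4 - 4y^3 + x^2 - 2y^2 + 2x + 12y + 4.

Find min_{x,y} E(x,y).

E(x,y) separates as P(x) + Q(y) + 4, so its minimum is min P + min Q + 4.
P'(x) = 2x + 2 vanishes at x ∈ {-1}; Q'(y) = 4(y - 3)(y - 1)(y + 1) vanishes at y ∈ {-1, 1, 3}.
Local minima of P (where P''>0): P(-1)=-1. Local minima of Q: Q(-1)=-9, Q(3)=-9.
So the global minimum of E is P(-1) + Q(-1) + 4 = -1 − 9 + 4 = -6, attained at (-1, -1).

-6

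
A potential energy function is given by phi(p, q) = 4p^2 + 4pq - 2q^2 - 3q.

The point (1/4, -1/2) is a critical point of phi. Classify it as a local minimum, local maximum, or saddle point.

The Hessian of phi is constant: H = [[8, 4], [4, -4]].
det(H) = 8·(-4) − 4² = -48.
Since det(H) < 0, H is indefinite and the critical point is a saddle point.

saddle point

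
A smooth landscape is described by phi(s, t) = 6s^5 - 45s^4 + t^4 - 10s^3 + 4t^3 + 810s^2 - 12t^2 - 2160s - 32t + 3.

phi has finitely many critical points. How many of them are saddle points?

phi separates as a function of s plus a function of t, so ∇phi=0 decouples.
∂phi/∂s = 30(s - 4)(s - 3)(s - 2)(s + 3) = 0 at s ∈ {-3, 2, 3, 4}; ∂phi/∂t = 4(t - 2)(t + 1)(t + 4) = 0 at t ∈ {-4, -1, 2}.
The Hessian is diagonal: diag(phi_ss, phi_tt). Second derivatives: phi_ss(-3)=-6300, phi_ss(2)=300, phi_ss(3)=-180, phi_ss(4)=420; phi_tt(-4)=72, phi_tt(-1)=-36, phi_tt(2)=72.
Saddle points occur where the two diagonal entries have opposite signs: (-3, -4), (-3, 2), (2, -1), (3, -4), (3, 2), (4, -1). Count: 6.

6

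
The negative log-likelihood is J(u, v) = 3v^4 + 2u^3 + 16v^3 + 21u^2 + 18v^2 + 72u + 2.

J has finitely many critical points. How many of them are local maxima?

J separates as a function of u plus a function of v, so ∇J=0 decouples.
∂J/∂u = 6(u + 3)(u + 4) = 0 at u ∈ {-4, -3}; ∂J/∂v = 12v(v + 1)(v + 3) = 0 at v ∈ {-3, -1, 0}.
The Hessian is diagonal: diag(J_uu, J_vv). Second derivatives: J_uu(-4)=-6, J_uu(-3)=6; J_vv(-3)=72, J_vv(-1)=-24, J_vv(0)=36.
Local maxima occur where both diagonal entries negative: (-4, -1). Count: 1.

1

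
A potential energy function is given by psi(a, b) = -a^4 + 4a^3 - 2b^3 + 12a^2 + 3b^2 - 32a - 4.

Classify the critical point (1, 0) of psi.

The mixed partial ∂²psi/∂a∂b is 0, so the Hessian at any point is diag(psi_aa, psi_bb) = diag(12(-a^2 + 2a + 2), 6(-2b + 1)).
At (1, 0): H = diag(36, 6).
Both eigenvalues are positive, so H is positive definite: a local minimum.

local minimum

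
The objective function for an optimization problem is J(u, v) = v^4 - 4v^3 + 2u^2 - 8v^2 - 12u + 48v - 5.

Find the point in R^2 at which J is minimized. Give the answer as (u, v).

(3, -2)

J(u,v) separates as P(u) + Q(v) − 5, so its minimum is min P + min Q − 5.
P'(u) = 4u - 12 vanishes at u ∈ {3}; Q'(v) = 4(v - 3)(v - 2)(v + 2) vanishes at v ∈ {-2, 2, 3}.
Local minima of P (where P''>0): P(3)=-18. Local minima of Q: Q(-2)=-80, Q(3)=45.
So the global minimum of J is P(3) + Q(-2) − 5 = -18 − 80 − 5 = -103, attained at (3, -2).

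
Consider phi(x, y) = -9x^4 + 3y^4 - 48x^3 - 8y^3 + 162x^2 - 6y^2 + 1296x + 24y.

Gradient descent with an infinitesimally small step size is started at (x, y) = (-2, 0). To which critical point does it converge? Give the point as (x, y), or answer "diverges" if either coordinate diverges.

phi is separable, so gradient descent decouples: x follows -∂phi/∂x, y follows -∂phi/∂y.
∂phi/∂x = -36(x - 3)(x + 3)(x + 4); at x=-2 this is 360, so x decreases.
∂phi/∂y = 12(y - 2)(y - 1)(y + 1); at y=0 this is 24, so y decreases.
x converges to its nearest critical value -3 (a local min of the x-part); y converges to -1. The iterate converges to (-3, -1).

(-3, -1)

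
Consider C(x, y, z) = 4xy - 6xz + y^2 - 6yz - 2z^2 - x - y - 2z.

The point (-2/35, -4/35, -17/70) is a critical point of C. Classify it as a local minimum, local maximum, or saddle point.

The Hessian is constant: H = [[0, 4, -6], [4, 2, -6], [-6, -6, -4]].
Leading principal minors: Δ₁ = 0, Δ₂ = -16, Δ₃ = 280.
The minors fit neither the all-positive nor the alternating-sign pattern, so H is indefinite: a saddle point.

saddle point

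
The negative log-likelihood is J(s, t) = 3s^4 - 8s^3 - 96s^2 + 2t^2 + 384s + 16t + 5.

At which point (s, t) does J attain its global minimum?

(-4, -4)

J(s,t) separates as P(s) + Q(t) + 5, so its minimum is min P + min Q + 5.
P'(s) = 12(s - 4)(s - 2)(s + 4) vanishes at s ∈ {-4, 2, 4}; Q'(t) = 4(t + 4) vanishes at t ∈ {-4}.
Local minima of P (where P''>0): P(-4)=-1792, P(4)=256. Local minima of Q: Q(-4)=-32.
So the global minimum of J is P(-4) + Q(-4) + 5 = -1792 − 32 + 5 = -1819, attained at (-4, -4).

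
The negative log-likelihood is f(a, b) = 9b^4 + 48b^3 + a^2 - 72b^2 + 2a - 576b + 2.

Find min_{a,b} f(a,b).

-911

f(a,b) separates as P(a) + Q(b) + 2, so its minimum is min P + min Q + 2.
P'(a) = 2a + 2 vanishes at a ∈ {-1}; Q'(b) = 36(b - 2)(b + 2)(b + 4) vanishes at b ∈ {-4, -2, 2}.
Local minima of P (where P''>0): P(-1)=-1. Local minima of Q: Q(-4)=384, Q(2)=-912.
So the global minimum of f is P(-1) + Q(2) + 2 = -1 − 912 + 2 = -911, attained at (-1, 2).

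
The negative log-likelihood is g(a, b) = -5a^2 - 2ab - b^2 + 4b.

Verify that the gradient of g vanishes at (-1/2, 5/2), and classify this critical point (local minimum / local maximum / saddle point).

∇g = (-10a - 2b, -2a - 2b + 4); substituting (-1/2, 5/2) gives ∇g = (0, 0), so (-1/2, 5/2) is indeed a critical point.
The Hessian of g is constant: H = [[-10, -2], [-2, -2]].
det(H) = (-10)·(-2) − (-2)² = 16.
det(H) > 0 and tr(H) = -12 < 0, so H is negative definite and the point is a local maximum.

local maximum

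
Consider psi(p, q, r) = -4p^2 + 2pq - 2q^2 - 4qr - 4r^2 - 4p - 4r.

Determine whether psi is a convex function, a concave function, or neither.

concave

psi is quadratic, so its Hessian is the constant matrix H = [[-8, 2, 0], [2, -4, -4], [0, -4, -8]].
Leading principal minors: -8, 28, -96.
Signs alternate −, +, − ⇒ H ≺ 0 ⇒ concave.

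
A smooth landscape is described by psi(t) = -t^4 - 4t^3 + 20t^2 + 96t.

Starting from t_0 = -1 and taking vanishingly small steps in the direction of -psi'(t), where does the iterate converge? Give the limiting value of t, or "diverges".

psi'(t) = -4(t - 3)(t + 2)(t + 4), so psi'(-1) = 48.
Gradient descent moves in the -psi' direction, i.e. t is decreasing.
The nearest critical point in that direction is t = -2, where psi'' = 40 > 0 (a local minimum). The iterate converges there.

-2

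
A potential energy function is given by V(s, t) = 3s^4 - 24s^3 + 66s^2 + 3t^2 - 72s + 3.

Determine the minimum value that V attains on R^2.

V(s,t) separates as P(s) + Q(t) + 3, so its minimum is min P + min Q + 3.
P'(s) = 12(s - 3)(s - 2)(s - 1) vanishes at s ∈ {1, 2, 3}; Q'(t) = 6t vanishes at t ∈ {0}.
Local minima of P (where P''>0): P(1)=-27, P(3)=-27. Local minima of Q: Q(0)=0.
So the global minimum of V is P(1) + Q(0) + 3 = -27 + 0 + 3 = -24, attained at (1, 0).

-24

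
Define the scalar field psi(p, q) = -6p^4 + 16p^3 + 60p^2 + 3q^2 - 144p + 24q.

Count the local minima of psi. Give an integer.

1

psi separates as a function of p plus a function of q, so ∇psi=0 decouples.
∂psi/∂p = -24(p - 3)(p - 1)(p + 2) = 0 at p ∈ {-2, 1, 3}; ∂psi/∂q = 6(q + 4) = 0 at q ∈ {-4}.
The Hessian is diagonal: diag(psi_pp, psi_qq). Second derivatives: psi_pp(-2)=-360, psi_pp(1)=144, psi_pp(3)=-240; psi_qq(-4)=6.
Local minima occur where both diagonal entries positive: (1, -4). Count: 1.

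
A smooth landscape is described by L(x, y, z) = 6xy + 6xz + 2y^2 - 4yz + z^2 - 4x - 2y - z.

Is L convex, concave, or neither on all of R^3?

neither

L is quadratic, so its Hessian is the constant matrix H = [[0, 6, 6], [6, 4, -4], [6, -4, 2]].
Leading principal minors: 0, -36, -504.
Neither pattern holds ⇒ H is indefinite ⇒ neither convex nor concave.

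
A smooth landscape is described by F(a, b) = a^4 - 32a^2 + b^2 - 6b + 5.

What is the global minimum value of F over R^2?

-260

F(a,b) separates as P(a) + Q(b) + 5, so its minimum is min P + min Q + 5.
P'(a) = 4a(a - 4)(a + 4) vanishes at a ∈ {-4, 0, 4}; Q'(b) = 2b - 6 vanishes at b ∈ {3}.
Local minima of P (where P''>0): P(-4)=-256, P(4)=-256. Local minima of Q: Q(3)=-9.
So the global minimum of F is P(-4) + Q(3) + 5 = -256 − 9 + 5 = -260, attained at (-4, 3).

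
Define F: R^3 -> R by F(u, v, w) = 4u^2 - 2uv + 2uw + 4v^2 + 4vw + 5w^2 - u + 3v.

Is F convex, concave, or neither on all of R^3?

convex

F is quadratic, so its Hessian is the constant matrix H = [[8, -2, 2], [-2, 8, 4], [2, 4, 10]].
Leading principal minors: 8, 60, 408.
All positive ⇒ H ≻ 0 ⇒ convex.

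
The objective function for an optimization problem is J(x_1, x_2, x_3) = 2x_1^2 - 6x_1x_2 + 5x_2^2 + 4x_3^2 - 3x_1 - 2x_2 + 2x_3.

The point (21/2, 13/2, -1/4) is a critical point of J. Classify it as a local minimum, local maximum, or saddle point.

local minimum

The Hessian is constant: H = [[4, -6, 0], [-6, 10, 0], [0, 0, 8]].
Leading principal minors: Δ₁ = 4, Δ₂ = 4, Δ₃ = 32.
All leading minors are positive, so H is positive definite: a local minimum.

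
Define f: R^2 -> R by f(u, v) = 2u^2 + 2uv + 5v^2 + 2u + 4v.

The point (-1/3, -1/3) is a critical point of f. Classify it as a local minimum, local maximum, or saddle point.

The Hessian of f is constant: H = [[4, 2], [2, 10]].
det(H) = 4·10 − 2² = 36.
det(H) > 0 and tr(H) = 14 > 0, so H is positive definite and the point is a local minimum.

local minimum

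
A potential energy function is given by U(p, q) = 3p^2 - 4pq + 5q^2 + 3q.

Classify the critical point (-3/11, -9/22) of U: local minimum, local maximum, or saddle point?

The Hessian of U is constant: H = [[6, -4], [-4, 10]].
det(H) = 6·10 − (-4)² = 44.
det(H) > 0 and tr(H) = 16 > 0, so H is positive definite and the point is a local minimum.

local minimum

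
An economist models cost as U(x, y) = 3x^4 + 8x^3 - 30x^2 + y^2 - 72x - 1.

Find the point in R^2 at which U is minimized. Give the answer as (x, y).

(2, 0)

U(x,y) separates as P(x) + Q(y) − 1, so its minimum is min P + min Q − 1.
P'(x) = 12(x - 2)(x + 1)(x + 3) vanishes at x ∈ {-3, -1, 2}; Q'(y) = 2y vanishes at y ∈ {0}.
Local minima of P (where P''>0): P(-3)=-27, P(2)=-152. Local minima of Q: Q(0)=0.
So the global minimum of U is P(2) + Q(0) − 1 = -152 + 0 − 1 = -153, attained at (2, 0).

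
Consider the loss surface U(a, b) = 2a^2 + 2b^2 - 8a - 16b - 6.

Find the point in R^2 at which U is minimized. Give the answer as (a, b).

(2, 4)

U(a,b) separates as P(a) + Q(b) − 6, so its minimum is min P + min Q − 6.
P'(a) = 4a - 8 vanishes at a ∈ {2}; Q'(b) = 4b - 16 vanishes at b ∈ {4}.
Local minima of P (where P''>0): P(2)=-8. Local minima of Q: Q(4)=-32.
So the global minimum of U is P(2) + Q(4) − 6 = -8 − 32 − 6 = -46, attained at (2, 4).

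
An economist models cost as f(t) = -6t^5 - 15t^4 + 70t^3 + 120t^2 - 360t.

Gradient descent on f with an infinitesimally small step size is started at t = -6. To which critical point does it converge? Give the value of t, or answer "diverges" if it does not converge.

f'(t) = -30(t - 2)(t - 1)(t + 2)(t + 3), so f'(-6) = -20160.
Gradient descent moves in the -f' direction, i.e. t is increasing.
The nearest critical point in that direction is t = -3, where f'' = 600 > 0 (a local minimum). The iterate converges there.

-3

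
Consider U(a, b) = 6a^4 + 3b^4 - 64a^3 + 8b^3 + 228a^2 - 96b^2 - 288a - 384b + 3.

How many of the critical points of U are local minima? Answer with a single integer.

U separates as a function of a plus a function of b, so ∇U=0 decouples.
∂U/∂a = 24(a - 4)(a - 3)(a - 1) = 0 at a ∈ {1, 3, 4}; ∂U/∂b = 12(b - 4)(b + 2)(b + 4) = 0 at b ∈ {-4, -2, 4}.
The Hessian is diagonal: diag(U_aa, U_bb). Second derivatives: U_aa(1)=144, U_aa(3)=-48, U_aa(4)=72; U_bb(-4)=192, U_bb(-2)=-144, U_bb(4)=576.
Local minima occur where both diagonal entries positive: (1, -4), (1, 4), (4, -4), (4, 4). Count: 4.

4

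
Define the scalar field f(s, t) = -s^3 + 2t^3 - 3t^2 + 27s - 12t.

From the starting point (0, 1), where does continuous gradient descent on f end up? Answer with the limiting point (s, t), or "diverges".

f is separable, so gradient descent decouples: s follows -∂f/∂s, t follows -∂f/∂t.
∂f/∂s = -3(s - 3)(s + 3); at s=0 this is 27, so s decreases.
∂f/∂t = 6(t - 2)(t + 1); at t=1 this is -12, so t increases.
s converges to its nearest critical value -3 (a local min of the s-part); t converges to 2. The iterate converges to (-3, 2).

(-3, 2)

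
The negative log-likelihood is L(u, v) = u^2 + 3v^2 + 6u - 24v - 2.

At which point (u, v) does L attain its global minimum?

L(u,v) separates as P(u) + Q(v) − 2, so its minimum is min P + min Q − 2.
P'(u) = 2u + 6 vanishes at u ∈ {-3}; Q'(v) = 6v - 24 vanishes at v ∈ {4}.
Local minima of P (where P''>0): P(-3)=-9. Local minima of Q: Q(4)=-48.
So the global minimum of L is P(-3) + Q(4) − 2 = -9 − 48 − 2 = -59, attained at (-3, 4).

(-3, 4)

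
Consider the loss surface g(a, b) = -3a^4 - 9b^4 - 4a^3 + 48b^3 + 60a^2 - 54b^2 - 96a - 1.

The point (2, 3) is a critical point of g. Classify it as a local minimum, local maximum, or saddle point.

local maximum

The mixed partial ∂²g/∂a∂b is 0, so the Hessian at any point is diag(g_aa, g_bb) = diag(12(-3a^2 - 2a + 10), 36(-3b^2 + 8b - 3)).
At (2, 3): H = diag(-72, -216).
Both eigenvalues are negative, so H is negative definite: a local maximum.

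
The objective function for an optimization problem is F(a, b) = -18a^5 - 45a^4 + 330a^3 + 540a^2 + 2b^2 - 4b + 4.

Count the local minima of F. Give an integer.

F separates as a function of a plus a function of b, so ∇F=0 decouples.
∂F/∂a = -90a(a - 3)(a + 1)(a + 4) = 0 at a ∈ {-4, -1, 0, 3}; ∂F/∂b = 4(b - 1) = 0 at b ∈ {1}.
The Hessian is diagonal: diag(F_aa, F_bb). Second derivatives: F_aa(-4)=7560, F_aa(-1)=-1080, F_aa(0)=1080, F_aa(3)=-7560; F_bb(1)=4.
Local minima occur where both diagonal entries positive: (-4, 1), (0, 1). Count: 2.

2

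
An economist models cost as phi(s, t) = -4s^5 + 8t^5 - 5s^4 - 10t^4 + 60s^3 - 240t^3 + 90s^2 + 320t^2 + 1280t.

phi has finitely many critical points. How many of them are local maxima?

4

phi separates as a function of s plus a function of t, so ∇phi=0 decouples.
∂phi/∂s = -20s(s - 3)(s + 1)(s + 3) = 0 at s ∈ {-3, -1, 0, 3}; ∂phi/∂t = 40(t - 4)(t - 2)(t + 1)(t + 4) = 0 at t ∈ {-4, -1, 2, 4}.
The Hessian is diagonal: diag(phi_ss, phi_tt). Second derivatives: phi_ss(-3)=720, phi_ss(-1)=-160, phi_ss(0)=180, phi_ss(3)=-1440; phi_tt(-4)=-5760, phi_tt(-1)=1800, phi_tt(2)=-1440, phi_tt(4)=3200.
Local maxima occur where both diagonal entries negative: (-1, -4), (-1, 2), (3, -4), (3, 2). Count: 4.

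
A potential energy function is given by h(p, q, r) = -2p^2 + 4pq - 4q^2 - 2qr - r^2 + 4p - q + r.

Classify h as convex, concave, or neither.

concave

h is quadratic, so its Hessian is the constant matrix H = [[-4, 4, 0], [4, -8, -2], [0, -2, -2]].
Leading principal minors: -4, 16, -16.
Signs alternate −, +, − ⇒ H ≺ 0 ⇒ concave.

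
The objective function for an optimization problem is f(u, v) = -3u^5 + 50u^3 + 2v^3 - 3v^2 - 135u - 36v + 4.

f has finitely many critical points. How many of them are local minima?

f separates as a function of u plus a function of v, so ∇f=0 decouples.
∂f/∂u = -15(u - 3)(u - 1)(u + 1)(u + 3) = 0 at u ∈ {-3, -1, 1, 3}; ∂f/∂v = 6(v - 3)(v + 2) = 0 at v ∈ {-2, 3}.
The Hessian is diagonal: diag(f_uu, f_vv). Second derivatives: f_uu(-3)=720, f_uu(-1)=-240, f_uu(1)=240, f_uu(3)=-720; f_vv(-2)=-30, f_vv(3)=30.
Local minima occur where both diagonal entries positive: (-3, 3), (1, 3). Count: 2.

2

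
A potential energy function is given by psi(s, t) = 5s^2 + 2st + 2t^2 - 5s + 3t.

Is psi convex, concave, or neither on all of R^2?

psi is quadratic, so its Hessian is the constant matrix H = [[10, 2], [2, 4]].
det(H) = 36, tr(H) = 14.
det(H) > 0 and tr(H) > 0, so H is positive definite everywhere: convex.

convex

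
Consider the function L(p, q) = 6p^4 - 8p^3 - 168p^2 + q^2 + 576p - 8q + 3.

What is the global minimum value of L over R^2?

-2957

L(p,q) separates as A(p) + B(q) + 3, so its minimum is min A + min B + 3.
A'(p) = 24(p - 3)(p - 2)(p + 4) vanishes at p ∈ {-4, 2, 3}; B'(q) = 2q - 8 vanishes at q ∈ {4}.
Local minima of A (where A''>0): A(-4)=-2944, A(3)=486. Local minima of B: B(4)=-16.
So the global minimum of L is A(-4) + B(4) + 3 = -2944 − 16 + 3 = -2957, attained at (-4, 4).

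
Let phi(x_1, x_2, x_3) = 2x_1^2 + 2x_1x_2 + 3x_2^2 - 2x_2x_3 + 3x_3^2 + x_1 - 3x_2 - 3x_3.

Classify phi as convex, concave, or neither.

phi is quadratic, so its Hessian is the constant matrix H = [[4, 2, 0], [2, 6, -2], [0, -2, 6]].
Leading principal minors: 4, 20, 104.
All positive ⇒ H ≻ 0 ⇒ convex.

convex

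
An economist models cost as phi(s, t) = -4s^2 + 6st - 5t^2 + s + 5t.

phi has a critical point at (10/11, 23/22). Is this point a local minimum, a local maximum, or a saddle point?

The Hessian of phi is constant: H = [[-8, 6], [6, -10]].
det(H) = (-8)·(-10) − 6² = 44.
det(H) > 0 and tr(H) = -18 < 0, so H is negative definite and the point is a local maximum.

local maximum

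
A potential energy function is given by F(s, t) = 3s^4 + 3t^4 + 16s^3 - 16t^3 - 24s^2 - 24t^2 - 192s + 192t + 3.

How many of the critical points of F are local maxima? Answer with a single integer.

1

F separates as a function of s plus a function of t, so ∇F=0 decouples.
∂F/∂s = 12(s - 2)(s + 2)(s + 4) = 0 at s ∈ {-4, -2, 2}; ∂F/∂t = 12(t - 4)(t - 2)(t + 2) = 0 at t ∈ {-2, 2, 4}.
The Hessian is diagonal: diag(F_ss, F_tt). Second derivatives: F_ss(-4)=144, F_ss(-2)=-96, F_ss(2)=288; F_tt(-2)=288, F_tt(2)=-96, F_tt(4)=144.
Local maxima occur where both diagonal entries negative: (-2, 2). Count: 1.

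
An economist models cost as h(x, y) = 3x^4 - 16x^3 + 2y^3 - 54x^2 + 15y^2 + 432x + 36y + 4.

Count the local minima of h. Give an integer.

h separates as a function of x plus a function of y, so ∇h=0 decouples.
∂h/∂x = 12(x - 4)(x - 3)(x + 3) = 0 at x ∈ {-3, 3, 4}; ∂h/∂y = 6(y + 2)(y + 3) = 0 at y ∈ {-3, -2}.
The Hessian is diagonal: diag(h_xx, h_yy). Second derivatives: h_xx(-3)=504, h_xx(3)=-72, h_xx(4)=84; h_yy(-3)=-6, h_yy(-2)=6.
Local minima occur where both diagonal entries positive: (-3, -2), (4, -2). Count: 2.

2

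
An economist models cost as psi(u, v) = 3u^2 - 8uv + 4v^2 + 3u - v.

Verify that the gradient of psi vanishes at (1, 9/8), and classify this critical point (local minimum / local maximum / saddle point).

saddle point

∇psi = (6u - 8v + 3, -8u + 8v - 1); substituting (1, 9/8) gives ∇psi = (0, 0), so (1, 9/8) is indeed a critical point.
The Hessian of psi is constant: H = [[6, -8], [-8, 8]].
det(H) = 6·8 − (-8)² = -16.
Since det(H) < 0, H is indefinite and the critical point is a saddle point.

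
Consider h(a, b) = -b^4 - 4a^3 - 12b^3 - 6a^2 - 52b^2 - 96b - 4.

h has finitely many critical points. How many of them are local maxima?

2

h separates as a function of a plus a function of b, so ∇h=0 decouples.
∂h/∂a = -12a(a + 1) = 0 at a ∈ {-1, 0}; ∂h/∂b = -4(b + 2)(b + 3)(b + 4) = 0 at b ∈ {-4, -3, -2}.
The Hessian is diagonal: diag(h_aa, h_bb). Second derivatives: h_aa(-1)=12, h_aa(0)=-12; h_bb(-4)=-8, h_bb(-3)=4, h_bb(-2)=-8.
Local maxima occur where both diagonal entries negative: (0, -4), (0, -2). Count: 2.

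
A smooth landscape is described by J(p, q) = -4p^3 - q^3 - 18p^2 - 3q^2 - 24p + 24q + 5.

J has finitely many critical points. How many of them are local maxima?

J separates as a function of p plus a function of q, so ∇J=0 decouples.
∂J/∂p = -12(p + 1)(p + 2) = 0 at p ∈ {-2, -1}; ∂J/∂q = -3(q - 2)(q + 4) = 0 at q ∈ {-4, 2}.
The Hessian is diagonal: diag(J_pp, J_qq). Second derivatives: J_pp(-2)=12, J_pp(-1)=-12; J_qq(-4)=18, J_qq(2)=-18.
Local maxima occur where both diagonal entries negative: (-1, 2). Count: 1.

1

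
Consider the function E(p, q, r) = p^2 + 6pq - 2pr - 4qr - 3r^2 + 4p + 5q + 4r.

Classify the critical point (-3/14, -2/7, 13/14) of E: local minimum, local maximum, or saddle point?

saddle point

The Hessian is constant: H = [[2, 6, -2], [6, 0, -4], [-2, -4, -6]].
Leading principal minors: Δ₁ = 2, Δ₂ = -36, Δ₃ = 280.
The minors fit neither the all-positive nor the alternating-sign pattern, so H is indefinite: a saddle point.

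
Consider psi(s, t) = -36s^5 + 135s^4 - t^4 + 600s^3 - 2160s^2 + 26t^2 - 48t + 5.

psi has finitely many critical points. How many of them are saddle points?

6

psi separates as a function of s plus a function of t, so ∇psi=0 decouples.
∂psi/∂s = -180s(s - 4)(s - 2)(s + 3) = 0 at s ∈ {-3, 0, 2, 4}; ∂psi/∂t = -4(t - 3)(t - 1)(t + 4) = 0 at t ∈ {-4, 1, 3}.
The Hessian is diagonal: diag(psi_ss, psi_tt). Second derivatives: psi_ss(-3)=18900, psi_ss(0)=-4320, psi_ss(2)=3600, psi_ss(4)=-10080; psi_tt(-4)=-140, psi_tt(1)=40, psi_tt(3)=-56.
Saddle points occur where the two diagonal entries have opposite signs: (-3, -4), (-3, 3), (0, 1), (2, -4), (2, 3), (4, 1). Count: 6.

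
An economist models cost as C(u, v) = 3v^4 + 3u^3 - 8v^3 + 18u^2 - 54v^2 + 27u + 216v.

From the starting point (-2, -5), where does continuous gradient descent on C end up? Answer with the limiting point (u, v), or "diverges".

(-1, -3)

C is separable, so gradient descent decouples: u follows -∂C/∂u, v follows -∂C/∂v.
∂C/∂u = 9(u + 1)(u + 3); at u=-2 this is -9, so u increases.
∂C/∂v = 12(v - 3)(v - 2)(v + 3); at v=-5 this is -1344, so v increases.
u converges to its nearest critical value -1 (a local min of the u-part); v converges to -3. The iterate converges to (-1, -3).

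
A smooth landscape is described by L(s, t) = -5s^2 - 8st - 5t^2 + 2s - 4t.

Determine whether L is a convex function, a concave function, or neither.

L is quadratic, so its Hessian is the constant matrix H = [[-10, -8], [-8, -10]].
det(H) = 36, tr(H) = -20.
det(H) > 0 and tr(H) < 0, so H is negative definite everywhere: concave.

concave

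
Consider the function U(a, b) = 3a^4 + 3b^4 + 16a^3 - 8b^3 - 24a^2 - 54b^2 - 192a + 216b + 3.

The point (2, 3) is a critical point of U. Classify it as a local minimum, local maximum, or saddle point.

local minimum

The mixed partial ∂²U/∂a∂b is 0, so the Hessian at any point is diag(U_aa, U_bb) = diag(12(3a^2 + 8a - 4), 12(3b^2 - 4b - 9)).
At (2, 3): H = diag(288, 72).
Both eigenvalues are positive, so H is positive definite: a local minimum.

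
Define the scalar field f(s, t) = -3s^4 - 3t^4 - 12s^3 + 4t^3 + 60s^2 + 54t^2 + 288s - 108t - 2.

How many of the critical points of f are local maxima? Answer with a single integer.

4

f separates as a function of s plus a function of t, so ∇f=0 decouples.
∂f/∂s = -12(s - 3)(s + 2)(s + 4) = 0 at s ∈ {-4, -2, 3}; ∂f/∂t = -12(t - 3)(t - 1)(t + 3) = 0 at t ∈ {-3, 1, 3}.
The Hessian is diagonal: diag(f_ss, f_tt). Second derivatives: f_ss(-4)=-168, f_ss(-2)=120, f_ss(3)=-420; f_tt(-3)=-288, f_tt(1)=96, f_tt(3)=-144.
Local maxima occur where both diagonal entries negative: (-4, -3), (-4, 3), (3, -3), (3, 3). Count: 4.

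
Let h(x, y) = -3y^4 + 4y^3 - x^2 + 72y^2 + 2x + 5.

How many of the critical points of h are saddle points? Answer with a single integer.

1

h separates as a function of x plus a function of y, so ∇h=0 decouples.
∂h/∂x = -2(x - 1) = 0 at x ∈ {1}; ∂h/∂y = -12y(y - 4)(y + 3) = 0 at y ∈ {-3, 0, 4}.
The Hessian is diagonal: diag(h_xx, h_yy). Second derivatives: h_xx(1)=-2; h_yy(-3)=-252, h_yy(0)=144, h_yy(4)=-336.
Saddle points occur where the two diagonal entries have opposite signs: (1, 0). Count: 1.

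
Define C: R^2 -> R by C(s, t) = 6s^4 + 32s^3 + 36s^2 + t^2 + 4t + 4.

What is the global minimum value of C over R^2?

-54

C(s,t) separates as P(s) + Q(t) + 4, so its minimum is min P + min Q + 4.
P'(s) = 24s(s + 1)(s + 3) vanishes at s ∈ {-3, -1, 0}; Q'(t) = 2(t + 2) vanishes at t ∈ {-2}.
Local minima of P (where P''>0): P(-3)=-54, P(0)=0. Local minima of Q: Q(-2)=-4.
So the global minimum of C is P(-3) + Q(-2) + 4 = -54 − 4 + 4 = -54, attained at (-3, -2).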